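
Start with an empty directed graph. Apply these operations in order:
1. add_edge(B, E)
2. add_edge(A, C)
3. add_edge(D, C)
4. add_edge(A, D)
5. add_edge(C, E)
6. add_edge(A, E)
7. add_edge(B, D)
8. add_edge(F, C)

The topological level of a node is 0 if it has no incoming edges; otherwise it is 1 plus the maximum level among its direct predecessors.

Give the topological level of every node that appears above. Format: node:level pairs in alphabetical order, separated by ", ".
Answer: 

Op 1: add_edge(B, E). Edges now: 1
Op 2: add_edge(A, C). Edges now: 2
Op 3: add_edge(D, C). Edges now: 3
Op 4: add_edge(A, D). Edges now: 4
Op 5: add_edge(C, E). Edges now: 5
Op 6: add_edge(A, E). Edges now: 6
Op 7: add_edge(B, D). Edges now: 7
Op 8: add_edge(F, C). Edges now: 8
Compute levels (Kahn BFS):
  sources (in-degree 0): A, B, F
  process A: level=0
    A->C: in-degree(C)=2, level(C)>=1
    A->D: in-degree(D)=1, level(D)>=1
    A->E: in-degree(E)=2, level(E)>=1
  process B: level=0
    B->D: in-degree(D)=0, level(D)=1, enqueue
    B->E: in-degree(E)=1, level(E)>=1
  process F: level=0
    F->C: in-degree(C)=1, level(C)>=1
  process D: level=1
    D->C: in-degree(C)=0, level(C)=2, enqueue
  process C: level=2
    C->E: in-degree(E)=0, level(E)=3, enqueue
  process E: level=3
All levels: A:0, B:0, C:2, D:1, E:3, F:0

Answer: A:0, B:0, C:2, D:1, E:3, F:0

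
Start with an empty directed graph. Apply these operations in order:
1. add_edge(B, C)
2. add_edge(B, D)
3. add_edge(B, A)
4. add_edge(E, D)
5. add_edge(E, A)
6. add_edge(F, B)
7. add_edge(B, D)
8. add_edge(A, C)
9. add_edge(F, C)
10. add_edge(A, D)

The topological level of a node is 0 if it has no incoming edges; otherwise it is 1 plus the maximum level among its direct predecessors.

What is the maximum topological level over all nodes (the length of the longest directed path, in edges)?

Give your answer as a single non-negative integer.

Answer: 3

Derivation:
Op 1: add_edge(B, C). Edges now: 1
Op 2: add_edge(B, D). Edges now: 2
Op 3: add_edge(B, A). Edges now: 3
Op 4: add_edge(E, D). Edges now: 4
Op 5: add_edge(E, A). Edges now: 5
Op 6: add_edge(F, B). Edges now: 6
Op 7: add_edge(B, D) (duplicate, no change). Edges now: 6
Op 8: add_edge(A, C). Edges now: 7
Op 9: add_edge(F, C). Edges now: 8
Op 10: add_edge(A, D). Edges now: 9
Compute levels (Kahn BFS):
  sources (in-degree 0): E, F
  process E: level=0
    E->A: in-degree(A)=1, level(A)>=1
    E->D: in-degree(D)=2, level(D)>=1
  process F: level=0
    F->B: in-degree(B)=0, level(B)=1, enqueue
    F->C: in-degree(C)=2, level(C)>=1
  process B: level=1
    B->A: in-degree(A)=0, level(A)=2, enqueue
    B->C: in-degree(C)=1, level(C)>=2
    B->D: in-degree(D)=1, level(D)>=2
  process A: level=2
    A->C: in-degree(C)=0, level(C)=3, enqueue
    A->D: in-degree(D)=0, level(D)=3, enqueue
  process C: level=3
  process D: level=3
All levels: A:2, B:1, C:3, D:3, E:0, F:0
max level = 3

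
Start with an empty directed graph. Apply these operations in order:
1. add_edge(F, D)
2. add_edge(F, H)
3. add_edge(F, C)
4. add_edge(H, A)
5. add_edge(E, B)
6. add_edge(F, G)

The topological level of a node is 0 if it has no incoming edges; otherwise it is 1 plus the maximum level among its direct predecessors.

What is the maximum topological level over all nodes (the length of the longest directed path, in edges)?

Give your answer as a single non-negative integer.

Op 1: add_edge(F, D). Edges now: 1
Op 2: add_edge(F, H). Edges now: 2
Op 3: add_edge(F, C). Edges now: 3
Op 4: add_edge(H, A). Edges now: 4
Op 5: add_edge(E, B). Edges now: 5
Op 6: add_edge(F, G). Edges now: 6
Compute levels (Kahn BFS):
  sources (in-degree 0): E, F
  process E: level=0
    E->B: in-degree(B)=0, level(B)=1, enqueue
  process F: level=0
    F->C: in-degree(C)=0, level(C)=1, enqueue
    F->D: in-degree(D)=0, level(D)=1, enqueue
    F->G: in-degree(G)=0, level(G)=1, enqueue
    F->H: in-degree(H)=0, level(H)=1, enqueue
  process B: level=1
  process C: level=1
  process D: level=1
  process G: level=1
  process H: level=1
    H->A: in-degree(A)=0, level(A)=2, enqueue
  process A: level=2
All levels: A:2, B:1, C:1, D:1, E:0, F:0, G:1, H:1
max level = 2

Answer: 2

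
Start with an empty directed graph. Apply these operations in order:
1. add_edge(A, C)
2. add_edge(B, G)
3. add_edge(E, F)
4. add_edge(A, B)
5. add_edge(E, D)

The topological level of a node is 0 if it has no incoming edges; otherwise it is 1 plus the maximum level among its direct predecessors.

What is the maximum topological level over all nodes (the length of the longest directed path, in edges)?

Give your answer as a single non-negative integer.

Answer: 2

Derivation:
Op 1: add_edge(A, C). Edges now: 1
Op 2: add_edge(B, G). Edges now: 2
Op 3: add_edge(E, F). Edges now: 3
Op 4: add_edge(A, B). Edges now: 4
Op 5: add_edge(E, D). Edges now: 5
Compute levels (Kahn BFS):
  sources (in-degree 0): A, E
  process A: level=0
    A->B: in-degree(B)=0, level(B)=1, enqueue
    A->C: in-degree(C)=0, level(C)=1, enqueue
  process E: level=0
    E->D: in-degree(D)=0, level(D)=1, enqueue
    E->F: in-degree(F)=0, level(F)=1, enqueue
  process B: level=1
    B->G: in-degree(G)=0, level(G)=2, enqueue
  process C: level=1
  process D: level=1
  process F: level=1
  process G: level=2
All levels: A:0, B:1, C:1, D:1, E:0, F:1, G:2
max level = 2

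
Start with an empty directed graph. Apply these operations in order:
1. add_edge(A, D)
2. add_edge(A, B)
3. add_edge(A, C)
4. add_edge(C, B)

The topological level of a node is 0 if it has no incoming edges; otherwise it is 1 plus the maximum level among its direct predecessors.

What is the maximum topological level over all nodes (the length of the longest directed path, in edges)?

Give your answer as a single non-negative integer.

Answer: 2

Derivation:
Op 1: add_edge(A, D). Edges now: 1
Op 2: add_edge(A, B). Edges now: 2
Op 3: add_edge(A, C). Edges now: 3
Op 4: add_edge(C, B). Edges now: 4
Compute levels (Kahn BFS):
  sources (in-degree 0): A
  process A: level=0
    A->B: in-degree(B)=1, level(B)>=1
    A->C: in-degree(C)=0, level(C)=1, enqueue
    A->D: in-degree(D)=0, level(D)=1, enqueue
  process C: level=1
    C->B: in-degree(B)=0, level(B)=2, enqueue
  process D: level=1
  process B: level=2
All levels: A:0, B:2, C:1, D:1
max level = 2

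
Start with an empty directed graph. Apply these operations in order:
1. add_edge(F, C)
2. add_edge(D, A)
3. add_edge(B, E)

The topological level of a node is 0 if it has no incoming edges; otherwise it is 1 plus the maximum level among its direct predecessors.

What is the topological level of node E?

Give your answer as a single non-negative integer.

Answer: 1

Derivation:
Op 1: add_edge(F, C). Edges now: 1
Op 2: add_edge(D, A). Edges now: 2
Op 3: add_edge(B, E). Edges now: 3
Compute levels (Kahn BFS):
  sources (in-degree 0): B, D, F
  process B: level=0
    B->E: in-degree(E)=0, level(E)=1, enqueue
  process D: level=0
    D->A: in-degree(A)=0, level(A)=1, enqueue
  process F: level=0
    F->C: in-degree(C)=0, level(C)=1, enqueue
  process E: level=1
  process A: level=1
  process C: level=1
All levels: A:1, B:0, C:1, D:0, E:1, F:0
level(E) = 1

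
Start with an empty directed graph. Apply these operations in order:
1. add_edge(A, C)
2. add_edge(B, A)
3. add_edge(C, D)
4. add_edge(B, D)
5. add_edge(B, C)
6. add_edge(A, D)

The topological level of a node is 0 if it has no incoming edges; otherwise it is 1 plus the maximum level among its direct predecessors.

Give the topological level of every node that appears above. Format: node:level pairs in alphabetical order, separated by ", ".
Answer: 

Op 1: add_edge(A, C). Edges now: 1
Op 2: add_edge(B, A). Edges now: 2
Op 3: add_edge(C, D). Edges now: 3
Op 4: add_edge(B, D). Edges now: 4
Op 5: add_edge(B, C). Edges now: 5
Op 6: add_edge(A, D). Edges now: 6
Compute levels (Kahn BFS):
  sources (in-degree 0): B
  process B: level=0
    B->A: in-degree(A)=0, level(A)=1, enqueue
    B->C: in-degree(C)=1, level(C)>=1
    B->D: in-degree(D)=2, level(D)>=1
  process A: level=1
    A->C: in-degree(C)=0, level(C)=2, enqueue
    A->D: in-degree(D)=1, level(D)>=2
  process C: level=2
    C->D: in-degree(D)=0, level(D)=3, enqueue
  process D: level=3
All levels: A:1, B:0, C:2, D:3

Answer: A:1, B:0, C:2, D:3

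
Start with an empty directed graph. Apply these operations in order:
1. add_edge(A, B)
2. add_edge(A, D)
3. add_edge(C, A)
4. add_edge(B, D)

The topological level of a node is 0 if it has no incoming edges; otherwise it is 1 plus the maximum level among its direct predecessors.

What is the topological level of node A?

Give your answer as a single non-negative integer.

Op 1: add_edge(A, B). Edges now: 1
Op 2: add_edge(A, D). Edges now: 2
Op 3: add_edge(C, A). Edges now: 3
Op 4: add_edge(B, D). Edges now: 4
Compute levels (Kahn BFS):
  sources (in-degree 0): C
  process C: level=0
    C->A: in-degree(A)=0, level(A)=1, enqueue
  process A: level=1
    A->B: in-degree(B)=0, level(B)=2, enqueue
    A->D: in-degree(D)=1, level(D)>=2
  process B: level=2
    B->D: in-degree(D)=0, level(D)=3, enqueue
  process D: level=3
All levels: A:1, B:2, C:0, D:3
level(A) = 1

Answer: 1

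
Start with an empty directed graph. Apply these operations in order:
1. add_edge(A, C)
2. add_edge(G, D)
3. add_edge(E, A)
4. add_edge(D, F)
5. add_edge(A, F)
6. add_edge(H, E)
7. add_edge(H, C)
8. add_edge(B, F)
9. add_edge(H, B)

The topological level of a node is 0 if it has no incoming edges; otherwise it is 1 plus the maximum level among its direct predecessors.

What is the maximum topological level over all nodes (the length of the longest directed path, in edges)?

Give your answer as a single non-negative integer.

Answer: 3

Derivation:
Op 1: add_edge(A, C). Edges now: 1
Op 2: add_edge(G, D). Edges now: 2
Op 3: add_edge(E, A). Edges now: 3
Op 4: add_edge(D, F). Edges now: 4
Op 5: add_edge(A, F). Edges now: 5
Op 6: add_edge(H, E). Edges now: 6
Op 7: add_edge(H, C). Edges now: 7
Op 8: add_edge(B, F). Edges now: 8
Op 9: add_edge(H, B). Edges now: 9
Compute levels (Kahn BFS):
  sources (in-degree 0): G, H
  process G: level=0
    G->D: in-degree(D)=0, level(D)=1, enqueue
  process H: level=0
    H->B: in-degree(B)=0, level(B)=1, enqueue
    H->C: in-degree(C)=1, level(C)>=1
    H->E: in-degree(E)=0, level(E)=1, enqueue
  process D: level=1
    D->F: in-degree(F)=2, level(F)>=2
  process B: level=1
    B->F: in-degree(F)=1, level(F)>=2
  process E: level=1
    E->A: in-degree(A)=0, level(A)=2, enqueue
  process A: level=2
    A->C: in-degree(C)=0, level(C)=3, enqueue
    A->F: in-degree(F)=0, level(F)=3, enqueue
  process C: level=3
  process F: level=3
All levels: A:2, B:1, C:3, D:1, E:1, F:3, G:0, H:0
max level = 3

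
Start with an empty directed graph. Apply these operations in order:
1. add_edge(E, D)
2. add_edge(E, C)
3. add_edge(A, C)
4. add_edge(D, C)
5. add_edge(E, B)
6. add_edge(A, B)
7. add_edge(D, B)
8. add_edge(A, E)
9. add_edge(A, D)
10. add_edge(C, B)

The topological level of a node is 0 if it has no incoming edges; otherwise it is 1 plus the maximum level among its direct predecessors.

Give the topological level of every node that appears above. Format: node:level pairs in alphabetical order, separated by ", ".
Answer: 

Op 1: add_edge(E, D). Edges now: 1
Op 2: add_edge(E, C). Edges now: 2
Op 3: add_edge(A, C). Edges now: 3
Op 4: add_edge(D, C). Edges now: 4
Op 5: add_edge(E, B). Edges now: 5
Op 6: add_edge(A, B). Edges now: 6
Op 7: add_edge(D, B). Edges now: 7
Op 8: add_edge(A, E). Edges now: 8
Op 9: add_edge(A, D). Edges now: 9
Op 10: add_edge(C, B). Edges now: 10
Compute levels (Kahn BFS):
  sources (in-degree 0): A
  process A: level=0
    A->B: in-degree(B)=3, level(B)>=1
    A->C: in-degree(C)=2, level(C)>=1
    A->D: in-degree(D)=1, level(D)>=1
    A->E: in-degree(E)=0, level(E)=1, enqueue
  process E: level=1
    E->B: in-degree(B)=2, level(B)>=2
    E->C: in-degree(C)=1, level(C)>=2
    E->D: in-degree(D)=0, level(D)=2, enqueue
  process D: level=2
    D->B: in-degree(B)=1, level(B)>=3
    D->C: in-degree(C)=0, level(C)=3, enqueue
  process C: level=3
    C->B: in-degree(B)=0, level(B)=4, enqueue
  process B: level=4
All levels: A:0, B:4, C:3, D:2, E:1

Answer: A:0, B:4, C:3, D:2, E:1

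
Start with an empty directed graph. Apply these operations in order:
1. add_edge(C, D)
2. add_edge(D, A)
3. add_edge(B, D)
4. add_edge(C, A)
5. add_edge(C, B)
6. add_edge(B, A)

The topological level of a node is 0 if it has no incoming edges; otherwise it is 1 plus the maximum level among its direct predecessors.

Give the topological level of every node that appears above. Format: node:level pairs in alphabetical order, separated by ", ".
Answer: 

Answer: A:3, B:1, C:0, D:2

Derivation:
Op 1: add_edge(C, D). Edges now: 1
Op 2: add_edge(D, A). Edges now: 2
Op 3: add_edge(B, D). Edges now: 3
Op 4: add_edge(C, A). Edges now: 4
Op 5: add_edge(C, B). Edges now: 5
Op 6: add_edge(B, A). Edges now: 6
Compute levels (Kahn BFS):
  sources (in-degree 0): C
  process C: level=0
    C->A: in-degree(A)=2, level(A)>=1
    C->B: in-degree(B)=0, level(B)=1, enqueue
    C->D: in-degree(D)=1, level(D)>=1
  process B: level=1
    B->A: in-degree(A)=1, level(A)>=2
    B->D: in-degree(D)=0, level(D)=2, enqueue
  process D: level=2
    D->A: in-degree(A)=0, level(A)=3, enqueue
  process A: level=3
All levels: A:3, B:1, C:0, D:2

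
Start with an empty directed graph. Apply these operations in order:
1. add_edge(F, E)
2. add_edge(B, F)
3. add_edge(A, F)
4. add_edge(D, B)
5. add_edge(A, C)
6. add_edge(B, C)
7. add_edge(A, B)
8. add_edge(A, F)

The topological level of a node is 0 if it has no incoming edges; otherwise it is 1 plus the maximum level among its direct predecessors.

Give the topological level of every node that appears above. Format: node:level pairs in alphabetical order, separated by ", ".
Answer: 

Op 1: add_edge(F, E). Edges now: 1
Op 2: add_edge(B, F). Edges now: 2
Op 3: add_edge(A, F). Edges now: 3
Op 4: add_edge(D, B). Edges now: 4
Op 5: add_edge(A, C). Edges now: 5
Op 6: add_edge(B, C). Edges now: 6
Op 7: add_edge(A, B). Edges now: 7
Op 8: add_edge(A, F) (duplicate, no change). Edges now: 7
Compute levels (Kahn BFS):
  sources (in-degree 0): A, D
  process A: level=0
    A->B: in-degree(B)=1, level(B)>=1
    A->C: in-degree(C)=1, level(C)>=1
    A->F: in-degree(F)=1, level(F)>=1
  process D: level=0
    D->B: in-degree(B)=0, level(B)=1, enqueue
  process B: level=1
    B->C: in-degree(C)=0, level(C)=2, enqueue
    B->F: in-degree(F)=0, level(F)=2, enqueue
  process C: level=2
  process F: level=2
    F->E: in-degree(E)=0, level(E)=3, enqueue
  process E: level=3
All levels: A:0, B:1, C:2, D:0, E:3, F:2

Answer: A:0, B:1, C:2, D:0, E:3, F:2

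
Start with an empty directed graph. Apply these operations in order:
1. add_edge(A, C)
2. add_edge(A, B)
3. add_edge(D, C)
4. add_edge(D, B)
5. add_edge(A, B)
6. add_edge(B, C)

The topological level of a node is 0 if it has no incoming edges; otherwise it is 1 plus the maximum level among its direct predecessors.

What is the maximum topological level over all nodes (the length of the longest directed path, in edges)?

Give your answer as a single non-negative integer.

Op 1: add_edge(A, C). Edges now: 1
Op 2: add_edge(A, B). Edges now: 2
Op 3: add_edge(D, C). Edges now: 3
Op 4: add_edge(D, B). Edges now: 4
Op 5: add_edge(A, B) (duplicate, no change). Edges now: 4
Op 6: add_edge(B, C). Edges now: 5
Compute levels (Kahn BFS):
  sources (in-degree 0): A, D
  process A: level=0
    A->B: in-degree(B)=1, level(B)>=1
    A->C: in-degree(C)=2, level(C)>=1
  process D: level=0
    D->B: in-degree(B)=0, level(B)=1, enqueue
    D->C: in-degree(C)=1, level(C)>=1
  process B: level=1
    B->C: in-degree(C)=0, level(C)=2, enqueue
  process C: level=2
All levels: A:0, B:1, C:2, D:0
max level = 2

Answer: 2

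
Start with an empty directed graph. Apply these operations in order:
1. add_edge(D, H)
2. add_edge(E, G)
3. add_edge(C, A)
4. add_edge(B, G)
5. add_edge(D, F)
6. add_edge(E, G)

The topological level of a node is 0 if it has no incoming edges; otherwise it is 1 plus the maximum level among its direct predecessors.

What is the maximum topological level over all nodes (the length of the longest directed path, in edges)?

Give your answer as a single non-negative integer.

Op 1: add_edge(D, H). Edges now: 1
Op 2: add_edge(E, G). Edges now: 2
Op 3: add_edge(C, A). Edges now: 3
Op 4: add_edge(B, G). Edges now: 4
Op 5: add_edge(D, F). Edges now: 5
Op 6: add_edge(E, G) (duplicate, no change). Edges now: 5
Compute levels (Kahn BFS):
  sources (in-degree 0): B, C, D, E
  process B: level=0
    B->G: in-degree(G)=1, level(G)>=1
  process C: level=0
    C->A: in-degree(A)=0, level(A)=1, enqueue
  process D: level=0
    D->F: in-degree(F)=0, level(F)=1, enqueue
    D->H: in-degree(H)=0, level(H)=1, enqueue
  process E: level=0
    E->G: in-degree(G)=0, level(G)=1, enqueue
  process A: level=1
  process F: level=1
  process H: level=1
  process G: level=1
All levels: A:1, B:0, C:0, D:0, E:0, F:1, G:1, H:1
max level = 1

Answer: 1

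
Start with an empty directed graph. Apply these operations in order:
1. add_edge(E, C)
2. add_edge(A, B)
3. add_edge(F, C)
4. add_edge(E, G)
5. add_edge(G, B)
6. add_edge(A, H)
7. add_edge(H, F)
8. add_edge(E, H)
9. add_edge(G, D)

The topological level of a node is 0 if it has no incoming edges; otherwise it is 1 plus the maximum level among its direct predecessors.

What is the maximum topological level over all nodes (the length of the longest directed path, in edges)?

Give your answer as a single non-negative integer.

Answer: 3

Derivation:
Op 1: add_edge(E, C). Edges now: 1
Op 2: add_edge(A, B). Edges now: 2
Op 3: add_edge(F, C). Edges now: 3
Op 4: add_edge(E, G). Edges now: 4
Op 5: add_edge(G, B). Edges now: 5
Op 6: add_edge(A, H). Edges now: 6
Op 7: add_edge(H, F). Edges now: 7
Op 8: add_edge(E, H). Edges now: 8
Op 9: add_edge(G, D). Edges now: 9
Compute levels (Kahn BFS):
  sources (in-degree 0): A, E
  process A: level=0
    A->B: in-degree(B)=1, level(B)>=1
    A->H: in-degree(H)=1, level(H)>=1
  process E: level=0
    E->C: in-degree(C)=1, level(C)>=1
    E->G: in-degree(G)=0, level(G)=1, enqueue
    E->H: in-degree(H)=0, level(H)=1, enqueue
  process G: level=1
    G->B: in-degree(B)=0, level(B)=2, enqueue
    G->D: in-degree(D)=0, level(D)=2, enqueue
  process H: level=1
    H->F: in-degree(F)=0, level(F)=2, enqueue
  process B: level=2
  process D: level=2
  process F: level=2
    F->C: in-degree(C)=0, level(C)=3, enqueue
  process C: level=3
All levels: A:0, B:2, C:3, D:2, E:0, F:2, G:1, H:1
max level = 3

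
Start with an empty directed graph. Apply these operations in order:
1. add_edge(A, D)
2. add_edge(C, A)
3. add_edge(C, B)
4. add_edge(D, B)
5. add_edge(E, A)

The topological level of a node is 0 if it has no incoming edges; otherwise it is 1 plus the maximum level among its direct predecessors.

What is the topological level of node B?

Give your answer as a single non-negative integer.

Op 1: add_edge(A, D). Edges now: 1
Op 2: add_edge(C, A). Edges now: 2
Op 3: add_edge(C, B). Edges now: 3
Op 4: add_edge(D, B). Edges now: 4
Op 5: add_edge(E, A). Edges now: 5
Compute levels (Kahn BFS):
  sources (in-degree 0): C, E
  process C: level=0
    C->A: in-degree(A)=1, level(A)>=1
    C->B: in-degree(B)=1, level(B)>=1
  process E: level=0
    E->A: in-degree(A)=0, level(A)=1, enqueue
  process A: level=1
    A->D: in-degree(D)=0, level(D)=2, enqueue
  process D: level=2
    D->B: in-degree(B)=0, level(B)=3, enqueue
  process B: level=3
All levels: A:1, B:3, C:0, D:2, E:0
level(B) = 3

Answer: 3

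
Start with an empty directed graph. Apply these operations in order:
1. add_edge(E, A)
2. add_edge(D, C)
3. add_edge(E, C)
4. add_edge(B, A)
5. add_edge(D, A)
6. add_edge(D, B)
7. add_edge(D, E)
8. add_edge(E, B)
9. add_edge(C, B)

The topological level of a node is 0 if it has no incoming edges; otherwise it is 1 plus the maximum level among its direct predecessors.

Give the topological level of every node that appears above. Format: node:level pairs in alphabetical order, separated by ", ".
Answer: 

Op 1: add_edge(E, A). Edges now: 1
Op 2: add_edge(D, C). Edges now: 2
Op 3: add_edge(E, C). Edges now: 3
Op 4: add_edge(B, A). Edges now: 4
Op 5: add_edge(D, A). Edges now: 5
Op 6: add_edge(D, B). Edges now: 6
Op 7: add_edge(D, E). Edges now: 7
Op 8: add_edge(E, B). Edges now: 8
Op 9: add_edge(C, B). Edges now: 9
Compute levels (Kahn BFS):
  sources (in-degree 0): D
  process D: level=0
    D->A: in-degree(A)=2, level(A)>=1
    D->B: in-degree(B)=2, level(B)>=1
    D->C: in-degree(C)=1, level(C)>=1
    D->E: in-degree(E)=0, level(E)=1, enqueue
  process E: level=1
    E->A: in-degree(A)=1, level(A)>=2
    E->B: in-degree(B)=1, level(B)>=2
    E->C: in-degree(C)=0, level(C)=2, enqueue
  process C: level=2
    C->B: in-degree(B)=0, level(B)=3, enqueue
  process B: level=3
    B->A: in-degree(A)=0, level(A)=4, enqueue
  process A: level=4
All levels: A:4, B:3, C:2, D:0, E:1

Answer: A:4, B:3, C:2, D:0, E:1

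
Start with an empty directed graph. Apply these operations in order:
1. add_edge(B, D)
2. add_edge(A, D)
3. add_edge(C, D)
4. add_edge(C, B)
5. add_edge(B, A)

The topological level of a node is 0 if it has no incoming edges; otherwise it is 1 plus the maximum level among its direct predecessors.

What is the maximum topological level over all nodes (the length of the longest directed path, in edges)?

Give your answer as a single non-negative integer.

Op 1: add_edge(B, D). Edges now: 1
Op 2: add_edge(A, D). Edges now: 2
Op 3: add_edge(C, D). Edges now: 3
Op 4: add_edge(C, B). Edges now: 4
Op 5: add_edge(B, A). Edges now: 5
Compute levels (Kahn BFS):
  sources (in-degree 0): C
  process C: level=0
    C->B: in-degree(B)=0, level(B)=1, enqueue
    C->D: in-degree(D)=2, level(D)>=1
  process B: level=1
    B->A: in-degree(A)=0, level(A)=2, enqueue
    B->D: in-degree(D)=1, level(D)>=2
  process A: level=2
    A->D: in-degree(D)=0, level(D)=3, enqueue
  process D: level=3
All levels: A:2, B:1, C:0, D:3
max level = 3

Answer: 3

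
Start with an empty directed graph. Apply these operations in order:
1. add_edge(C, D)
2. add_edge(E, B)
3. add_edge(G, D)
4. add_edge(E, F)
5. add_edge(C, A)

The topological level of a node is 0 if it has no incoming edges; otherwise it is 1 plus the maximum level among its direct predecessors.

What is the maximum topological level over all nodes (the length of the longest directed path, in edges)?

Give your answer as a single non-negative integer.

Answer: 1

Derivation:
Op 1: add_edge(C, D). Edges now: 1
Op 2: add_edge(E, B). Edges now: 2
Op 3: add_edge(G, D). Edges now: 3
Op 4: add_edge(E, F). Edges now: 4
Op 5: add_edge(C, A). Edges now: 5
Compute levels (Kahn BFS):
  sources (in-degree 0): C, E, G
  process C: level=0
    C->A: in-degree(A)=0, level(A)=1, enqueue
    C->D: in-degree(D)=1, level(D)>=1
  process E: level=0
    E->B: in-degree(B)=0, level(B)=1, enqueue
    E->F: in-degree(F)=0, level(F)=1, enqueue
  process G: level=0
    G->D: in-degree(D)=0, level(D)=1, enqueue
  process A: level=1
  process B: level=1
  process F: level=1
  process D: level=1
All levels: A:1, B:1, C:0, D:1, E:0, F:1, G:0
max level = 1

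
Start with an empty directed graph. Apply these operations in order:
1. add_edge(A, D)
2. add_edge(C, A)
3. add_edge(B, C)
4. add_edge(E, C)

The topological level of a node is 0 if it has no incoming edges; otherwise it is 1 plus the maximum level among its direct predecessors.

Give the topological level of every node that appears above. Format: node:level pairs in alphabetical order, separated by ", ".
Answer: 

Answer: A:2, B:0, C:1, D:3, E:0

Derivation:
Op 1: add_edge(A, D). Edges now: 1
Op 2: add_edge(C, A). Edges now: 2
Op 3: add_edge(B, C). Edges now: 3
Op 4: add_edge(E, C). Edges now: 4
Compute levels (Kahn BFS):
  sources (in-degree 0): B, E
  process B: level=0
    B->C: in-degree(C)=1, level(C)>=1
  process E: level=0
    E->C: in-degree(C)=0, level(C)=1, enqueue
  process C: level=1
    C->A: in-degree(A)=0, level(A)=2, enqueue
  process A: level=2
    A->D: in-degree(D)=0, level(D)=3, enqueue
  process D: level=3
All levels: A:2, B:0, C:1, D:3, E:0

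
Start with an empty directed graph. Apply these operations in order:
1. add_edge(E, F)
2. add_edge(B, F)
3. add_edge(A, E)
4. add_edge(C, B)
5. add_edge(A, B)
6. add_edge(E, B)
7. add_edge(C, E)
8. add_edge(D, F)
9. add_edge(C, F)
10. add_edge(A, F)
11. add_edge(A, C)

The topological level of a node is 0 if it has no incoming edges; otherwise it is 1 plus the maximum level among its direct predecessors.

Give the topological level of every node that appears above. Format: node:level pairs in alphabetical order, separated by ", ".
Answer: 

Op 1: add_edge(E, F). Edges now: 1
Op 2: add_edge(B, F). Edges now: 2
Op 3: add_edge(A, E). Edges now: 3
Op 4: add_edge(C, B). Edges now: 4
Op 5: add_edge(A, B). Edges now: 5
Op 6: add_edge(E, B). Edges now: 6
Op 7: add_edge(C, E). Edges now: 7
Op 8: add_edge(D, F). Edges now: 8
Op 9: add_edge(C, F). Edges now: 9
Op 10: add_edge(A, F). Edges now: 10
Op 11: add_edge(A, C). Edges now: 11
Compute levels (Kahn BFS):
  sources (in-degree 0): A, D
  process A: level=0
    A->B: in-degree(B)=2, level(B)>=1
    A->C: in-degree(C)=0, level(C)=1, enqueue
    A->E: in-degree(E)=1, level(E)>=1
    A->F: in-degree(F)=4, level(F)>=1
  process D: level=0
    D->F: in-degree(F)=3, level(F)>=1
  process C: level=1
    C->B: in-degree(B)=1, level(B)>=2
    C->E: in-degree(E)=0, level(E)=2, enqueue
    C->F: in-degree(F)=2, level(F)>=2
  process E: level=2
    E->B: in-degree(B)=0, level(B)=3, enqueue
    E->F: in-degree(F)=1, level(F)>=3
  process B: level=3
    B->F: in-degree(F)=0, level(F)=4, enqueue
  process F: level=4
All levels: A:0, B:3, C:1, D:0, E:2, F:4

Answer: A:0, B:3, C:1, D:0, E:2, F:4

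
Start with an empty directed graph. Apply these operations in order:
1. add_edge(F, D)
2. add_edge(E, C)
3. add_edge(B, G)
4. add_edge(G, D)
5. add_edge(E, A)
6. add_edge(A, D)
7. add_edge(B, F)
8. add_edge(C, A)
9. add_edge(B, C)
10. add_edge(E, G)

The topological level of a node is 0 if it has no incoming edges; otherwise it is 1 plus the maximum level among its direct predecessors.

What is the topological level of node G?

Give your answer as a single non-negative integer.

Answer: 1

Derivation:
Op 1: add_edge(F, D). Edges now: 1
Op 2: add_edge(E, C). Edges now: 2
Op 3: add_edge(B, G). Edges now: 3
Op 4: add_edge(G, D). Edges now: 4
Op 5: add_edge(E, A). Edges now: 5
Op 6: add_edge(A, D). Edges now: 6
Op 7: add_edge(B, F). Edges now: 7
Op 8: add_edge(C, A). Edges now: 8
Op 9: add_edge(B, C). Edges now: 9
Op 10: add_edge(E, G). Edges now: 10
Compute levels (Kahn BFS):
  sources (in-degree 0): B, E
  process B: level=0
    B->C: in-degree(C)=1, level(C)>=1
    B->F: in-degree(F)=0, level(F)=1, enqueue
    B->G: in-degree(G)=1, level(G)>=1
  process E: level=0
    E->A: in-degree(A)=1, level(A)>=1
    E->C: in-degree(C)=0, level(C)=1, enqueue
    E->G: in-degree(G)=0, level(G)=1, enqueue
  process F: level=1
    F->D: in-degree(D)=2, level(D)>=2
  process C: level=1
    C->A: in-degree(A)=0, level(A)=2, enqueue
  process G: level=1
    G->D: in-degree(D)=1, level(D)>=2
  process A: level=2
    A->D: in-degree(D)=0, level(D)=3, enqueue
  process D: level=3
All levels: A:2, B:0, C:1, D:3, E:0, F:1, G:1
level(G) = 1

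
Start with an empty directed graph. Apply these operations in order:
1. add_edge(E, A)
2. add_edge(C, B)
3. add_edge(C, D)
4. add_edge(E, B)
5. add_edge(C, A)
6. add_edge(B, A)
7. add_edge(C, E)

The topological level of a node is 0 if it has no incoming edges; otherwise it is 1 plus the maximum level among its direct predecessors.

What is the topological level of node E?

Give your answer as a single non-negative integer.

Answer: 1

Derivation:
Op 1: add_edge(E, A). Edges now: 1
Op 2: add_edge(C, B). Edges now: 2
Op 3: add_edge(C, D). Edges now: 3
Op 4: add_edge(E, B). Edges now: 4
Op 5: add_edge(C, A). Edges now: 5
Op 6: add_edge(B, A). Edges now: 6
Op 7: add_edge(C, E). Edges now: 7
Compute levels (Kahn BFS):
  sources (in-degree 0): C
  process C: level=0
    C->A: in-degree(A)=2, level(A)>=1
    C->B: in-degree(B)=1, level(B)>=1
    C->D: in-degree(D)=0, level(D)=1, enqueue
    C->E: in-degree(E)=0, level(E)=1, enqueue
  process D: level=1
  process E: level=1
    E->A: in-degree(A)=1, level(A)>=2
    E->B: in-degree(B)=0, level(B)=2, enqueue
  process B: level=2
    B->A: in-degree(A)=0, level(A)=3, enqueue
  process A: level=3
All levels: A:3, B:2, C:0, D:1, E:1
level(E) = 1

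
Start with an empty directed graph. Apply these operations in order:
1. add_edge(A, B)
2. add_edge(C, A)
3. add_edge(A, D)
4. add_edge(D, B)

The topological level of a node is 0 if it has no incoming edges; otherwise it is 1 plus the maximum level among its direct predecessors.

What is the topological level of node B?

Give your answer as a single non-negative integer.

Answer: 3

Derivation:
Op 1: add_edge(A, B). Edges now: 1
Op 2: add_edge(C, A). Edges now: 2
Op 3: add_edge(A, D). Edges now: 3
Op 4: add_edge(D, B). Edges now: 4
Compute levels (Kahn BFS):
  sources (in-degree 0): C
  process C: level=0
    C->A: in-degree(A)=0, level(A)=1, enqueue
  process A: level=1
    A->B: in-degree(B)=1, level(B)>=2
    A->D: in-degree(D)=0, level(D)=2, enqueue
  process D: level=2
    D->B: in-degree(B)=0, level(B)=3, enqueue
  process B: level=3
All levels: A:1, B:3, C:0, D:2
level(B) = 3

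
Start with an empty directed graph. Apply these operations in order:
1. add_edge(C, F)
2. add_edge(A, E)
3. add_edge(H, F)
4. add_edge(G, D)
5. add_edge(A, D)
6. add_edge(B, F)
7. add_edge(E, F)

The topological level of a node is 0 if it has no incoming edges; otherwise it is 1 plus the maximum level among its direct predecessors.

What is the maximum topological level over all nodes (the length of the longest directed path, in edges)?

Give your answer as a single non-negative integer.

Op 1: add_edge(C, F). Edges now: 1
Op 2: add_edge(A, E). Edges now: 2
Op 3: add_edge(H, F). Edges now: 3
Op 4: add_edge(G, D). Edges now: 4
Op 5: add_edge(A, D). Edges now: 5
Op 6: add_edge(B, F). Edges now: 6
Op 7: add_edge(E, F). Edges now: 7
Compute levels (Kahn BFS):
  sources (in-degree 0): A, B, C, G, H
  process A: level=0
    A->D: in-degree(D)=1, level(D)>=1
    A->E: in-degree(E)=0, level(E)=1, enqueue
  process B: level=0
    B->F: in-degree(F)=3, level(F)>=1
  process C: level=0
    C->F: in-degree(F)=2, level(F)>=1
  process G: level=0
    G->D: in-degree(D)=0, level(D)=1, enqueue
  process H: level=0
    H->F: in-degree(F)=1, level(F)>=1
  process E: level=1
    E->F: in-degree(F)=0, level(F)=2, enqueue
  process D: level=1
  process F: level=2
All levels: A:0, B:0, C:0, D:1, E:1, F:2, G:0, H:0
max level = 2

Answer: 2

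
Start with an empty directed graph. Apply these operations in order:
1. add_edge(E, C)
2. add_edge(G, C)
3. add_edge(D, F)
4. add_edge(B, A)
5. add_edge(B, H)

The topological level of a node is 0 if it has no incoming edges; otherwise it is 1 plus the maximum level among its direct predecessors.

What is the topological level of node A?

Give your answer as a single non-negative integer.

Op 1: add_edge(E, C). Edges now: 1
Op 2: add_edge(G, C). Edges now: 2
Op 3: add_edge(D, F). Edges now: 3
Op 4: add_edge(B, A). Edges now: 4
Op 5: add_edge(B, H). Edges now: 5
Compute levels (Kahn BFS):
  sources (in-degree 0): B, D, E, G
  process B: level=0
    B->A: in-degree(A)=0, level(A)=1, enqueue
    B->H: in-degree(H)=0, level(H)=1, enqueue
  process D: level=0
    D->F: in-degree(F)=0, level(F)=1, enqueue
  process E: level=0
    E->C: in-degree(C)=1, level(C)>=1
  process G: level=0
    G->C: in-degree(C)=0, level(C)=1, enqueue
  process A: level=1
  process H: level=1
  process F: level=1
  process C: level=1
All levels: A:1, B:0, C:1, D:0, E:0, F:1, G:0, H:1
level(A) = 1

Answer: 1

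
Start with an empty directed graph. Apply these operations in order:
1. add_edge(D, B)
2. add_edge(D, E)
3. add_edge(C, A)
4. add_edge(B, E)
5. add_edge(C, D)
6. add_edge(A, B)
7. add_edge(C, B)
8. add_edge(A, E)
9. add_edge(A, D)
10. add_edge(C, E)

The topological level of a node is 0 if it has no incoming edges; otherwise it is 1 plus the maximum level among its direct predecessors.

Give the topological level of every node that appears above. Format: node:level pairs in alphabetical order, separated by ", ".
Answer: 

Op 1: add_edge(D, B). Edges now: 1
Op 2: add_edge(D, E). Edges now: 2
Op 3: add_edge(C, A). Edges now: 3
Op 4: add_edge(B, E). Edges now: 4
Op 5: add_edge(C, D). Edges now: 5
Op 6: add_edge(A, B). Edges now: 6
Op 7: add_edge(C, B). Edges now: 7
Op 8: add_edge(A, E). Edges now: 8
Op 9: add_edge(A, D). Edges now: 9
Op 10: add_edge(C, E). Edges now: 10
Compute levels (Kahn BFS):
  sources (in-degree 0): C
  process C: level=0
    C->A: in-degree(A)=0, level(A)=1, enqueue
    C->B: in-degree(B)=2, level(B)>=1
    C->D: in-degree(D)=1, level(D)>=1
    C->E: in-degree(E)=3, level(E)>=1
  process A: level=1
    A->B: in-degree(B)=1, level(B)>=2
    A->D: in-degree(D)=0, level(D)=2, enqueue
    A->E: in-degree(E)=2, level(E)>=2
  process D: level=2
    D->B: in-degree(B)=0, level(B)=3, enqueue
    D->E: in-degree(E)=1, level(E)>=3
  process B: level=3
    B->E: in-degree(E)=0, level(E)=4, enqueue
  process E: level=4
All levels: A:1, B:3, C:0, D:2, E:4

Answer: A:1, B:3, C:0, D:2, E:4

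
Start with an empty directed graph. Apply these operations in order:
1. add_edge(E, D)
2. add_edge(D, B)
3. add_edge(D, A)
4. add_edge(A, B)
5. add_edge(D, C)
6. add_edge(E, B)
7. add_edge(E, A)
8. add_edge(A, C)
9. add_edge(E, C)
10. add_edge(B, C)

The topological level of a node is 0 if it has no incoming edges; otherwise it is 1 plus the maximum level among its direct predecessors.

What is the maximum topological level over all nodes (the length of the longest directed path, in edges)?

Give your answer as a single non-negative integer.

Answer: 4

Derivation:
Op 1: add_edge(E, D). Edges now: 1
Op 2: add_edge(D, B). Edges now: 2
Op 3: add_edge(D, A). Edges now: 3
Op 4: add_edge(A, B). Edges now: 4
Op 5: add_edge(D, C). Edges now: 5
Op 6: add_edge(E, B). Edges now: 6
Op 7: add_edge(E, A). Edges now: 7
Op 8: add_edge(A, C). Edges now: 8
Op 9: add_edge(E, C). Edges now: 9
Op 10: add_edge(B, C). Edges now: 10
Compute levels (Kahn BFS):
  sources (in-degree 0): E
  process E: level=0
    E->A: in-degree(A)=1, level(A)>=1
    E->B: in-degree(B)=2, level(B)>=1
    E->C: in-degree(C)=3, level(C)>=1
    E->D: in-degree(D)=0, level(D)=1, enqueue
  process D: level=1
    D->A: in-degree(A)=0, level(A)=2, enqueue
    D->B: in-degree(B)=1, level(B)>=2
    D->C: in-degree(C)=2, level(C)>=2
  process A: level=2
    A->B: in-degree(B)=0, level(B)=3, enqueue
    A->C: in-degree(C)=1, level(C)>=3
  process B: level=3
    B->C: in-degree(C)=0, level(C)=4, enqueue
  process C: level=4
All levels: A:2, B:3, C:4, D:1, E:0
max level = 4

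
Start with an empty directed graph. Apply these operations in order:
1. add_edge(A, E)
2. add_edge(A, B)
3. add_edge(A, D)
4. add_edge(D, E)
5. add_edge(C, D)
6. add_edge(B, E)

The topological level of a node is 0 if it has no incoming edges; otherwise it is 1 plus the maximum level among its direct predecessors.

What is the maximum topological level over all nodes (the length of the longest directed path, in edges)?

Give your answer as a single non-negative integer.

Op 1: add_edge(A, E). Edges now: 1
Op 2: add_edge(A, B). Edges now: 2
Op 3: add_edge(A, D). Edges now: 3
Op 4: add_edge(D, E). Edges now: 4
Op 5: add_edge(C, D). Edges now: 5
Op 6: add_edge(B, E). Edges now: 6
Compute levels (Kahn BFS):
  sources (in-degree 0): A, C
  process A: level=0
    A->B: in-degree(B)=0, level(B)=1, enqueue
    A->D: in-degree(D)=1, level(D)>=1
    A->E: in-degree(E)=2, level(E)>=1
  process C: level=0
    C->D: in-degree(D)=0, level(D)=1, enqueue
  process B: level=1
    B->E: in-degree(E)=1, level(E)>=2
  process D: level=1
    D->E: in-degree(E)=0, level(E)=2, enqueue
  process E: level=2
All levels: A:0, B:1, C:0, D:1, E:2
max level = 2

Answer: 2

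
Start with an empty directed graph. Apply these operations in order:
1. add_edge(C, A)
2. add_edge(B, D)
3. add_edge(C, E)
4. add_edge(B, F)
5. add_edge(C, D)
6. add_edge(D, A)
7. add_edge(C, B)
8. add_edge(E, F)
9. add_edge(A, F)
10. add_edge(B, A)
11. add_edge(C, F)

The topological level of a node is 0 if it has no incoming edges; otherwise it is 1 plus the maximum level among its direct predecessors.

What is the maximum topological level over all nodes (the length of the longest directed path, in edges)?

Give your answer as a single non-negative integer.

Answer: 4

Derivation:
Op 1: add_edge(C, A). Edges now: 1
Op 2: add_edge(B, D). Edges now: 2
Op 3: add_edge(C, E). Edges now: 3
Op 4: add_edge(B, F). Edges now: 4
Op 5: add_edge(C, D). Edges now: 5
Op 6: add_edge(D, A). Edges now: 6
Op 7: add_edge(C, B). Edges now: 7
Op 8: add_edge(E, F). Edges now: 8
Op 9: add_edge(A, F). Edges now: 9
Op 10: add_edge(B, A). Edges now: 10
Op 11: add_edge(C, F). Edges now: 11
Compute levels (Kahn BFS):
  sources (in-degree 0): C
  process C: level=0
    C->A: in-degree(A)=2, level(A)>=1
    C->B: in-degree(B)=0, level(B)=1, enqueue
    C->D: in-degree(D)=1, level(D)>=1
    C->E: in-degree(E)=0, level(E)=1, enqueue
    C->F: in-degree(F)=3, level(F)>=1
  process B: level=1
    B->A: in-degree(A)=1, level(A)>=2
    B->D: in-degree(D)=0, level(D)=2, enqueue
    B->F: in-degree(F)=2, level(F)>=2
  process E: level=1
    E->F: in-degree(F)=1, level(F)>=2
  process D: level=2
    D->A: in-degree(A)=0, level(A)=3, enqueue
  process A: level=3
    A->F: in-degree(F)=0, level(F)=4, enqueue
  process F: level=4
All levels: A:3, B:1, C:0, D:2, E:1, F:4
max level = 4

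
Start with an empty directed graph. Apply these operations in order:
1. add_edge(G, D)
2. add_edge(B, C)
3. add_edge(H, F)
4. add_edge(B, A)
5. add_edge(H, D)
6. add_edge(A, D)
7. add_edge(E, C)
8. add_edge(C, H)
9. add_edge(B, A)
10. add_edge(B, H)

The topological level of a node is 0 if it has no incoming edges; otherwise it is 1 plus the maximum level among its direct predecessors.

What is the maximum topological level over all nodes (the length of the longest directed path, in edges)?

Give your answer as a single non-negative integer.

Answer: 3

Derivation:
Op 1: add_edge(G, D). Edges now: 1
Op 2: add_edge(B, C). Edges now: 2
Op 3: add_edge(H, F). Edges now: 3
Op 4: add_edge(B, A). Edges now: 4
Op 5: add_edge(H, D). Edges now: 5
Op 6: add_edge(A, D). Edges now: 6
Op 7: add_edge(E, C). Edges now: 7
Op 8: add_edge(C, H). Edges now: 8
Op 9: add_edge(B, A) (duplicate, no change). Edges now: 8
Op 10: add_edge(B, H). Edges now: 9
Compute levels (Kahn BFS):
  sources (in-degree 0): B, E, G
  process B: level=0
    B->A: in-degree(A)=0, level(A)=1, enqueue
    B->C: in-degree(C)=1, level(C)>=1
    B->H: in-degree(H)=1, level(H)>=1
  process E: level=0
    E->C: in-degree(C)=0, level(C)=1, enqueue
  process G: level=0
    G->D: in-degree(D)=2, level(D)>=1
  process A: level=1
    A->D: in-degree(D)=1, level(D)>=2
  process C: level=1
    C->H: in-degree(H)=0, level(H)=2, enqueue
  process H: level=2
    H->D: in-degree(D)=0, level(D)=3, enqueue
    H->F: in-degree(F)=0, level(F)=3, enqueue
  process D: level=3
  process F: level=3
All levels: A:1, B:0, C:1, D:3, E:0, F:3, G:0, H:2
max level = 3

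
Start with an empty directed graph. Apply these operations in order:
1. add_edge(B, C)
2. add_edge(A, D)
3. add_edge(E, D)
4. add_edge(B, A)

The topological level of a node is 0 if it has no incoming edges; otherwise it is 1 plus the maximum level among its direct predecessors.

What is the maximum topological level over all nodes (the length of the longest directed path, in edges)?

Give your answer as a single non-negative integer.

Answer: 2

Derivation:
Op 1: add_edge(B, C). Edges now: 1
Op 2: add_edge(A, D). Edges now: 2
Op 3: add_edge(E, D). Edges now: 3
Op 4: add_edge(B, A). Edges now: 4
Compute levels (Kahn BFS):
  sources (in-degree 0): B, E
  process B: level=0
    B->A: in-degree(A)=0, level(A)=1, enqueue
    B->C: in-degree(C)=0, level(C)=1, enqueue
  process E: level=0
    E->D: in-degree(D)=1, level(D)>=1
  process A: level=1
    A->D: in-degree(D)=0, level(D)=2, enqueue
  process C: level=1
  process D: level=2
All levels: A:1, B:0, C:1, D:2, E:0
max level = 2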